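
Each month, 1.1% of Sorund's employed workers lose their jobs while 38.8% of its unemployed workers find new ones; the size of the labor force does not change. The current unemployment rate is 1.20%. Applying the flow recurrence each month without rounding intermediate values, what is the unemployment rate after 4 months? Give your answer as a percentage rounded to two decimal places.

With a fixed labor force, u_{t+1} = u_t + s·(1−u_t) − f·u_t = u_t·(1−s−f) + s.
Here 1−s−f = 0.601 and s = 0.011.
u_1 = 0.012000 × 0.601 + 0.011 = 0.018212.
u_2 = 0.018212 × 0.601 + 0.011 = 0.021945.
u_3 = 0.021945 × 0.601 + 0.011 = 0.024189.
u_4 = 0.024189 × 0.601 + 0.011 = 0.025538.

Unemployment rate after four months ≈ 2.55%.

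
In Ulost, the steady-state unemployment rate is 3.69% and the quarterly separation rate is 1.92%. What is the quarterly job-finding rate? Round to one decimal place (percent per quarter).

From u* = s/(s+f): f = s·(1−u)/u.
f = 1.92 × (1 − 0.0369) / 0.0369 = 1.8492 / 0.0369 ≈ 50.1% per quarter.

Job-finding rate ≈ 50.1% per quarter.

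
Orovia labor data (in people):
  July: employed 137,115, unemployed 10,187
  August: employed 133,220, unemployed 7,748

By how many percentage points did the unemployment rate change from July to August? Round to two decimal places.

July: labor force = 137,115 + 10,187 = 147,302; u = 10,187/147,302 = 6.92%.
August: labor force = 133,220 + 7,748 = 140,968; u = 7,748/140,968 = 5.50%.
Change = 5.50% − 6.92% = −1.42 pp.

The unemployment rate changed by −1.42 percentage points.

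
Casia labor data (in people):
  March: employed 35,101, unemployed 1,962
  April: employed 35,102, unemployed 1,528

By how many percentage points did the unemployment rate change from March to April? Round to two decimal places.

March: labor force = 35,101 + 1,962 = 37,063; u = 1,962/37,063 = 5.29%.
April: labor force = 35,102 + 1,528 = 36,630; u = 1,528/36,630 = 4.17%.
Change = 4.17% − 5.29% = −1.12 pp.

The unemployment rate changed by −1.12 percentage points.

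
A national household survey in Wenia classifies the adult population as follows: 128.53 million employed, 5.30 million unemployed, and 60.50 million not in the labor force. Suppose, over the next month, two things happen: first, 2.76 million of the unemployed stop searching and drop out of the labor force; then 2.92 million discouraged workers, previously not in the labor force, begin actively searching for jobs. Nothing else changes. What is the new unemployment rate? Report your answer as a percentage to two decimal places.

New unemployment rate ≈ 4.07%.

Initially, labor force = 128.53 + 5.30 = 133.83 million, so u = 5.30/133.83 = 3.96%.
After the first change, unemployed and labor force both fall by 2.76 → E = 128.53, U = 2.54, labor force = 131.07 million.
After the second change, unemployed and labor force both rise by 2.92 → E = 128.53, U = 5.46, labor force = 133.99 million.
New unemployment rate = 5.46 / 133.99 = 4.07%.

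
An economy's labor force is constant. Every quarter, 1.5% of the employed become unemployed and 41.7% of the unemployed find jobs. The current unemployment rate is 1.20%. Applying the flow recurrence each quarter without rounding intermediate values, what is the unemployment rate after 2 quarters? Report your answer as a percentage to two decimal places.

Unemployment rate after two quarters ≈ 2.74%.

With a fixed labor force, u_{t+1} = u_t + s·(1−u_t) − f·u_t = u_t·(1−s−f) + s.
Here 1−s−f = 0.568 and s = 0.015.
u_1 = 0.012000 × 0.568 + 0.015 = 0.021816.
u_2 = 0.021816 × 0.568 + 0.015 = 0.027391.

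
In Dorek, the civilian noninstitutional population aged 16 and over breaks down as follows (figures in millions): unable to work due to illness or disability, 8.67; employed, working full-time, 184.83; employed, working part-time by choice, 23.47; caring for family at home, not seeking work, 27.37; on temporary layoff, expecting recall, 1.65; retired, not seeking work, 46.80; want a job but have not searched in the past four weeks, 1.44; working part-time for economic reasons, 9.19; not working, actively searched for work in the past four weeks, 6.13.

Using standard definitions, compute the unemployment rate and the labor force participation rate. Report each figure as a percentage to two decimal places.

Employed = 184.83 + 23.47 + 9.19 = 217.49 million (anyone who worked, including part-time for economic reasons, counts as employed).
Unemployed = 1.65 + 6.13 = 7.78 million (jobless and actively searching, or on temporary layoff).
Labor force = 217.49 + 7.78 = 225.27 million.
Not in labor force = 8.67 + 27.37 + 46.80 + 1.44 = 84.28 million (those not working and not actively searching are outside the labor force — including those who want a job but have given up searching).
Civilian working-age population = 225.27 + 84.28 = 309.55 million.
Unemployment rate = 7.78 / 225.27 = 3.45%.
Labor force participation rate = 225.27 / 309.55 = 72.77%.

Unemployment rate ≈ 3.45%; labor force participation rate ≈ 72.77%.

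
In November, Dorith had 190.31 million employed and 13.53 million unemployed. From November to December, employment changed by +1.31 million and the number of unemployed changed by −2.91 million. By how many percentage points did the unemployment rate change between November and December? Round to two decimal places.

The unemployment rate changed by −1.39 percentage points.

November: labor force = 190.31 + 13.53 = 203.84; u = 13.53/203.84 = 6.64%.
December: labor force = 191.62 + 10.62 = 202.24; u = 10.62/202.24 = 5.25%.
Change = 5.25% − 6.64% = −1.39 pp.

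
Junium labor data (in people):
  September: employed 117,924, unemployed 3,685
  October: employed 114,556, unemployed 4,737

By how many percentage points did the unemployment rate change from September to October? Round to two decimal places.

The unemployment rate changed by +0.94 percentage points.

September: labor force = 117,924 + 3,685 = 121,609; u = 3,685/121,609 = 3.03%.
October: labor force = 114,556 + 4,737 = 119,293; u = 4,737/119,293 = 3.97%.
Change = 3.97% − 3.03% = +0.94 pp.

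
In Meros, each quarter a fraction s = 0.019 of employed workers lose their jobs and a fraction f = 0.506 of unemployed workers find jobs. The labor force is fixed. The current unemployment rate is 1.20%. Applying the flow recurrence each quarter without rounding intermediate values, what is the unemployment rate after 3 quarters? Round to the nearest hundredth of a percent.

Unemployment rate after three quarters ≈ 3.36%.

With a fixed labor force, u_{t+1} = u_t + s·(1−u_t) − f·u_t = u_t·(1−s−f) + s.
Here 1−s−f = 0.475 and s = 0.019.
u_1 = 0.012000 × 0.475 + 0.019 = 0.024700.
u_2 = 0.024700 × 0.475 + 0.019 = 0.030732.
u_3 = 0.030732 × 0.475 + 0.019 = 0.033598.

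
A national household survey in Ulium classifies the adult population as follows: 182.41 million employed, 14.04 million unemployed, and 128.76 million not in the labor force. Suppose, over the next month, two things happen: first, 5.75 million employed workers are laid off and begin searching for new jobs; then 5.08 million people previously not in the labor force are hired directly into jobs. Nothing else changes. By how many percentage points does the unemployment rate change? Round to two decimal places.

The unemployment rate changes by +2.67 percentage points.

Initially, labor force = 182.41 + 14.04 = 196.45 million, so u = 14.04/196.45 = 7.15%.
After the first change, employed falls and unemployed rises by 5.75; labor force unchanged → E = 176.66, U = 19.79, labor force = 196.45 million.
After the second change, employed and labor force both rise by 5.08; unemployed unchanged → E = 181.74, U = 19.79, labor force = 201.53 million.
New unemployment rate = 19.79 / 201.53 = 9.82%.
Change = 9.82% − 7.15% = +2.67 percentage points.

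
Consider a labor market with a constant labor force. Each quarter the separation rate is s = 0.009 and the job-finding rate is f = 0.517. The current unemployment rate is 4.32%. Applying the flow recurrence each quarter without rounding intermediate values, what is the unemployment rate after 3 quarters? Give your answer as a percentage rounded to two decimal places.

Unemployment rate after three quarters ≈ 1.99%.

With a fixed labor force, u_{t+1} = u_t + s·(1−u_t) − f·u_t = u_t·(1−s−f) + s.
Here 1−s−f = 0.474 and s = 0.009.
u_1 = 0.043200 × 0.474 + 0.009 = 0.029477.
u_2 = 0.029477 × 0.474 + 0.009 = 0.022972.
u_3 = 0.022972 × 0.474 + 0.009 = 0.019889.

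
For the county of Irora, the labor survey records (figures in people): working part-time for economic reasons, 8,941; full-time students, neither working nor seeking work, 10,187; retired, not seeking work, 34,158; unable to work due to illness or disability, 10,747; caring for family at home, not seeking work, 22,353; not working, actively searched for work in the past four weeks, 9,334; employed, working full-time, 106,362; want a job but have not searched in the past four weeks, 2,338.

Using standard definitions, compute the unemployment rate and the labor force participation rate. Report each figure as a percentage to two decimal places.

Unemployment rate ≈ 7.49%; labor force participation rate ≈ 60.97%.

Employed = 8,941 + 106,362 = 115,303 (anyone who worked, including part-time for economic reasons, counts as employed).
Unemployed = 9,334.
Labor force = 115,303 + 9,334 = 124,637.
Not in labor force = 10,187 + 34,158 + 10,747 + 22,353 + 2,338 = 79,783 (those not working and not actively searching are outside the labor force — including those who want a job but have given up searching).
Civilian working-age population = 124,637 + 79,783 = 204,420.
Unemployment rate = 9,334 / 124,637 = 7.49%.
Labor force participation rate = 124,637 / 204,420 = 60.97%.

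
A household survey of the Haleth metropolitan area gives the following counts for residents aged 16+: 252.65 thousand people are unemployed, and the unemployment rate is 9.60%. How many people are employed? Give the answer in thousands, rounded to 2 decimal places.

Labor force = U / u = 252.65 / 0.0960 ≈ 2,631.77 thousand.
Employed = labor force − unemployed = 2,631.77 − 252.65 = 2,379.12 thousand.

About 2,379.12 thousand are employed.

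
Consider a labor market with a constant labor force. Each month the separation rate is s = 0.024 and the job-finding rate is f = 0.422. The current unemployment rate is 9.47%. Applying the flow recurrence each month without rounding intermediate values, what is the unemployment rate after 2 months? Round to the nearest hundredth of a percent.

Unemployment rate after two months ≈ 6.64%.

With a fixed labor force, u_{t+1} = u_t + s·(1−u_t) − f·u_t = u_t·(1−s−f) + s.
Here 1−s−f = 0.554 and s = 0.024.
u_1 = 0.094700 × 0.554 + 0.024 = 0.076464.
u_2 = 0.076464 × 0.554 + 0.024 = 0.066361.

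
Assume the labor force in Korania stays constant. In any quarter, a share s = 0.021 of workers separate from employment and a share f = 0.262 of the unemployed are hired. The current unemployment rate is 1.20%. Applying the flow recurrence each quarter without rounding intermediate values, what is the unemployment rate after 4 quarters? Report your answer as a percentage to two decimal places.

With a fixed labor force, u_{t+1} = u_t + s·(1−u_t) − f·u_t = u_t·(1−s−f) + s.
Here 1−s−f = 0.717 and s = 0.021.
u_1 = 0.012000 × 0.717 + 0.021 = 0.029604.
u_2 = 0.029604 × 0.717 + 0.021 = 0.042226.
u_3 = 0.042226 × 0.717 + 0.021 = 0.051276.
u_4 = 0.051276 × 0.717 + 0.021 = 0.057765.

Unemployment rate after four quarters ≈ 5.78%.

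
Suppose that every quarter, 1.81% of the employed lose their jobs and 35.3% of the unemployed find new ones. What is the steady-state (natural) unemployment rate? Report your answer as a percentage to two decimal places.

At steady state the flows balance: s·E = f·U, so U/(E+U) = s/(s+f).
u* = 1.81 / (1.81 + 35.3) = 1.81 / 37.11 = 4.88%.

Steady-state unemployment rate ≈ 4.88%.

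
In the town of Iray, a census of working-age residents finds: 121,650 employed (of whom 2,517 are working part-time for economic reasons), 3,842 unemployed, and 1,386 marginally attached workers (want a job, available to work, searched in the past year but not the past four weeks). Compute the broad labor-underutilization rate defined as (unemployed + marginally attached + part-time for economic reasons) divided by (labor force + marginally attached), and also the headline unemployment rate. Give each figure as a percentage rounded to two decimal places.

Labor force = 121,650 + 3,842 = 125,492.
Numerator = 3,842 + 1,386 + 2,517 = 7,745.
Denominator = 125,492 + 1,386 = 126,878.
Broad rate = 7,745 / 126,878 = 6.10%.
Headline unemployment rate = 3,842 / 125,492 = 3.06%.

Broad underutilization rate ≈ 6.10%; headline unemployment rate ≈ 3.06%.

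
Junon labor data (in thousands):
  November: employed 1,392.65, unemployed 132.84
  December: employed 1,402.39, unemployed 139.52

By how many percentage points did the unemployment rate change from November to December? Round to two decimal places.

November: labor force = 1,392.65 + 132.84 = 1,525.49; u = 132.84/1,525.49 = 8.71%.
December: labor force = 1,402.39 + 139.52 = 1,541.91; u = 139.52/1,541.91 = 9.05%.
Change = 9.05% − 8.71% = +0.34 pp.

The unemployment rate changed by +0.34 percentage points.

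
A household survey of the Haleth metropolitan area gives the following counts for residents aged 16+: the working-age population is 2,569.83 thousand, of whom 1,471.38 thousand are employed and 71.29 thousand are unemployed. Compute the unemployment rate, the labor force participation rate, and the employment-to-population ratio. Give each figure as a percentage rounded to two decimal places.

Labor force = employed + unemployed = 1,471.38 + 71.29 = 1,542.67 thousand.
Unemployment rate = 71.29 / 1,542.67 = 4.62%.
Labor force participation rate = 1,542.67 / 2,569.83 = 60.03%.
Employment-population ratio = 1,471.38 / 2,569.83 = 57.26%.

Unemployment rate ≈ 4.62%; labor force participation rate ≈ 60.03%; employment-population ratio ≈ 57.26%.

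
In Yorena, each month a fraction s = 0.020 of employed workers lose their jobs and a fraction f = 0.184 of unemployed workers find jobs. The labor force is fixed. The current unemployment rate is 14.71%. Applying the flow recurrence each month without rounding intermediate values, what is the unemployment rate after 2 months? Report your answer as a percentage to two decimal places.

Unemployment rate after two months ≈ 12.91%.

With a fixed labor force, u_{t+1} = u_t + s·(1−u_t) − f·u_t = u_t·(1−s−f) + s.
Here 1−s−f = 0.796 and s = 0.020.
u_1 = 0.147100 × 0.796 + 0.020 = 0.137092.
u_2 = 0.137092 × 0.796 + 0.020 = 0.129125.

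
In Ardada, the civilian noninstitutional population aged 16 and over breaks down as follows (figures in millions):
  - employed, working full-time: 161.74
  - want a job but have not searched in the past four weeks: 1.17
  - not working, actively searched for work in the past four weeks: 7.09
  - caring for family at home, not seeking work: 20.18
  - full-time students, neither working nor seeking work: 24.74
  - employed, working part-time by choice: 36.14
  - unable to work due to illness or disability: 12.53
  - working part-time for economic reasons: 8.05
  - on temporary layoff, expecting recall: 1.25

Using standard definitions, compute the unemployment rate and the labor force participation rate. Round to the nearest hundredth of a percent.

Employed = 161.74 + 36.14 + 8.05 = 205.93 million (anyone who worked, including part-time for economic reasons, counts as employed).
Unemployed = 7.09 + 1.25 = 8.34 million (jobless and actively searching, or on temporary layoff).
Labor force = 205.93 + 8.34 = 214.27 million.
Not in labor force = 1.17 + 20.18 + 24.74 + 12.53 = 58.62 million (those not working and not actively searching are outside the labor force — including those who want a job but have given up searching).
Civilian working-age population = 214.27 + 58.62 = 272.89 million.
Unemployment rate = 8.34 / 214.27 = 3.89%.
Labor force participation rate = 214.27 / 272.89 = 78.52%.

Unemployment rate ≈ 3.89%; labor force participation rate ≈ 78.52%.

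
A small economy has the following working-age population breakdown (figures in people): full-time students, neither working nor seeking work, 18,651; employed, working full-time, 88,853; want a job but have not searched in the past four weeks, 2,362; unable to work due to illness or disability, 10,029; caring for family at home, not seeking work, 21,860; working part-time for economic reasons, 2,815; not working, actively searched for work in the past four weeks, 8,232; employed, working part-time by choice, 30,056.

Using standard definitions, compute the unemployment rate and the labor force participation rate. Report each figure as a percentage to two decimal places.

Employed = 88,853 + 2,815 + 30,056 = 121,724 (anyone who worked, including part-time for economic reasons, counts as employed).
Unemployed = 8,232.
Labor force = 121,724 + 8,232 = 129,956.
Not in labor force = 18,651 + 2,362 + 10,029 + 21,860 = 52,902 (those not working and not actively searching are outside the labor force — including those who want a job but have given up searching).
Civilian working-age population = 129,956 + 52,902 = 182,858.
Unemployment rate = 8,232 / 129,956 = 6.33%.
Labor force participation rate = 129,956 / 182,858 = 71.07%.

Unemployment rate ≈ 6.33%; labor force participation rate ≈ 71.07%.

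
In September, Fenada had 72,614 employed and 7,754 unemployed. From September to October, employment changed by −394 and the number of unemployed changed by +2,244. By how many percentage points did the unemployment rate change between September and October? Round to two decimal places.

The unemployment rate changed by +2.51 percentage points.

September: labor force = 72,614 + 7,754 = 80,368; u = 7,754/80,368 = 9.65%.
October: labor force = 72,220 + 9,998 = 82,218; u = 9,998/82,218 = 12.16%.
Change = 12.16% − 9.65% = +2.51 pp.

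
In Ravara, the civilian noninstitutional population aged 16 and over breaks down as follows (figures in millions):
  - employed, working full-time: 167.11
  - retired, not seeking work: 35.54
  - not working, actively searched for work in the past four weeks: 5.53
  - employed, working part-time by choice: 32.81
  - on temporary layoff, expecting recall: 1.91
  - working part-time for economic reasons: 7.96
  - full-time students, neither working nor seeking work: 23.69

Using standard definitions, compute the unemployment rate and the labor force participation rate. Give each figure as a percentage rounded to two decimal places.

Unemployment rate ≈ 3.46%; labor force participation rate ≈ 78.43%.

Employed = 167.11 + 32.81 + 7.96 = 207.88 million (anyone who worked, including part-time for economic reasons, counts as employed).
Unemployed = 5.53 + 1.91 = 7.44 million (jobless and actively searching, or on temporary layoff).
Labor force = 207.88 + 7.44 = 215.32 million.
Not in labor force = 35.54 + 23.69 = 59.23 million (those not working and not actively searching are outside the labor force).
Civilian working-age population = 215.32 + 59.23 = 274.55 million.
Unemployment rate = 7.44 / 215.32 = 3.46%.
Labor force participation rate = 215.32 / 274.55 = 78.43%.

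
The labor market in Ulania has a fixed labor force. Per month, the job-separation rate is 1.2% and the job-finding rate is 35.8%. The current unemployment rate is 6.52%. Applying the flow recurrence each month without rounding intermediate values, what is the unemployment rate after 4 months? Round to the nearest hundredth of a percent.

Unemployment rate after four months ≈ 3.76%.

With a fixed labor force, u_{t+1} = u_t + s·(1−u_t) − f·u_t = u_t·(1−s−f) + s.
Here 1−s−f = 0.630 and s = 0.012.
u_1 = 0.065200 × 0.630 + 0.012 = 0.053076.
u_2 = 0.053076 × 0.630 + 0.012 = 0.045438.
u_3 = 0.045438 × 0.630 + 0.012 = 0.040626.
u_4 = 0.040626 × 0.630 + 0.012 = 0.037594.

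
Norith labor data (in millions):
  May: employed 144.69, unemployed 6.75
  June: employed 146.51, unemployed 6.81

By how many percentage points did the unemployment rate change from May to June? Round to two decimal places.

May: labor force = 144.69 + 6.75 = 151.44; u = 6.75/151.44 = 4.46%.
June: labor force = 146.51 + 6.81 = 153.32; u = 6.81/153.32 = 4.44%.
Change = 4.44% − 4.46% = −0.02 pp.

The unemployment rate changed by −0.02 percentage points.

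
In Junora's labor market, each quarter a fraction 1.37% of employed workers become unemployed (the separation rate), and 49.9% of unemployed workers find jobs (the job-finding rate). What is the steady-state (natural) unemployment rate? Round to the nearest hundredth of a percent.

Steady-state unemployment rate ≈ 2.67%.

At steady state the flows balance: s·E = f·U, so U/(E+U) = s/(s+f).
u* = 1.37 / (1.37 + 49.9) = 1.37 / 51.27 = 2.67%.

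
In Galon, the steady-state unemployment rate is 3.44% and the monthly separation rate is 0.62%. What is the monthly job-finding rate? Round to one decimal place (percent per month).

Job-finding rate ≈ 17.4% per month.

From u* = s/(s+f): f = s·(1−u)/u.
f = 0.62 × (1 − 0.0344) / 0.0344 = 0.5987 / 0.0344 ≈ 17.4% per month.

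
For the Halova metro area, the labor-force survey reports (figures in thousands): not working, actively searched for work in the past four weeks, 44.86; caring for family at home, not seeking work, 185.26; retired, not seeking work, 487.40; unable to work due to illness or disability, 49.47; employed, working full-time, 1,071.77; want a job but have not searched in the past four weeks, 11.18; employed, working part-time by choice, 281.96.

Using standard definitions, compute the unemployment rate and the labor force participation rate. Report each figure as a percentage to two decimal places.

Employed = 1,071.77 + 281.96 = 1,353.73 thousand.
Unemployed = 44.86 thousand.
Labor force = 1,353.73 + 44.86 = 1,398.59 thousand.
Not in labor force = 185.26 + 487.40 + 49.47 + 11.18 = 733.31 thousand (those not working and not actively searching are outside the labor force — including those who want a job but have given up searching).
Civilian working-age population = 1,398.59 + 733.31 = 2,131.90 thousand.
Unemployment rate = 44.86 / 1,398.59 = 3.21%.
Labor force participation rate = 1,398.59 / 2,131.90 = 65.60%.

Unemployment rate ≈ 3.21%; labor force participation rate ≈ 65.60%.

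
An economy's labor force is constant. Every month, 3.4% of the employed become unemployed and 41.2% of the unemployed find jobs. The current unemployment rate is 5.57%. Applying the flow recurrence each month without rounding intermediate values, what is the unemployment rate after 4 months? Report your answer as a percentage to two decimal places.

With a fixed labor force, u_{t+1} = u_t + s·(1−u_t) − f·u_t = u_t·(1−s−f) + s.
Here 1−s−f = 0.554 and s = 0.034.
u_1 = 0.055700 × 0.554 + 0.034 = 0.064858.
u_2 = 0.064858 × 0.554 + 0.034 = 0.069931.
u_3 = 0.069931 × 0.554 + 0.034 = 0.072742.
u_4 = 0.072742 × 0.554 + 0.034 = 0.074299.

Unemployment rate after four months ≈ 7.43%.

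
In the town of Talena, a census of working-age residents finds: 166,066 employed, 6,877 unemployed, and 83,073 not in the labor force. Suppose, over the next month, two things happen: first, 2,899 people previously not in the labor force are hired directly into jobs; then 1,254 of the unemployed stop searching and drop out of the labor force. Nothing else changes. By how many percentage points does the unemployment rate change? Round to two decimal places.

Initially, labor force = 166,066 + 6,877 = 172,943, so u = 6,877/172,943 = 3.98%.
After the first change, employed and labor force both rise by 2,899; unemployed unchanged → E = 168,965, U = 6,877, labor force = 175,842.
After the second change, unemployed and labor force both fall by 1,254 → E = 168,965, U = 5,623, labor force = 174,588.
New unemployment rate = 5,623 / 174,588 = 3.22%.
Change = 3.22% − 3.98% = −0.76 percentage points.

The unemployment rate changes by −0.76 percentage points.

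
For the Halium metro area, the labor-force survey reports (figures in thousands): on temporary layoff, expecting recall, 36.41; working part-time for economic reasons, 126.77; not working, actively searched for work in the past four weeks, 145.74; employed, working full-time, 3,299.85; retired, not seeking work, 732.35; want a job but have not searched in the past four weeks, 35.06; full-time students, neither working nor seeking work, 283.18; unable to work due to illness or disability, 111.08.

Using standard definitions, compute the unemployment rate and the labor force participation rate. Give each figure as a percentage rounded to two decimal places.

Employed = 126.77 + 3,299.85 = 3,426.62 thousand (anyone who worked, including part-time for economic reasons, counts as employed).
Unemployed = 36.41 + 145.74 = 182.15 thousand (jobless and actively searching, or on temporary layoff).
Labor force = 3,426.62 + 182.15 = 3,608.77 thousand.
Not in labor force = 732.35 + 35.06 + 283.18 + 111.08 = 1,161.67 thousand (those not working and not actively searching are outside the labor force — including those who want a job but have given up searching).
Civilian working-age population = 3,608.77 + 1,161.67 = 4,770.44 thousand.
Unemployment rate = 182.15 / 3,608.77 = 5.05%.
Labor force participation rate = 3,608.77 / 4,770.44 = 75.65%.

Unemployment rate ≈ 5.05%; labor force participation rate ≈ 75.65%.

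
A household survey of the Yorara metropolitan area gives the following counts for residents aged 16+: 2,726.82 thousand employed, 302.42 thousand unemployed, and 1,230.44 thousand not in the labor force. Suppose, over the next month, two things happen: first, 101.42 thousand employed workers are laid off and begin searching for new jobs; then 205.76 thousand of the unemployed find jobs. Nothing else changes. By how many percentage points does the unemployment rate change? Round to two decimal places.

Initially, labor force = 2,726.82 + 302.42 = 3,029.24 thousand, so u = 302.42/3,029.24 = 9.98%.
After the first change, employed falls and unemployed rises by 101.42; labor force unchanged → E = 2,625.40, U = 403.84, labor force = 3,029.24 thousand.
After the second change, unemployed falls and employed rises by 205.76; labor force unchanged → E = 2,831.16, U = 198.08, labor force = 3,029.24 thousand.
New unemployment rate = 198.08 / 3,029.24 = 6.54%.
Change = 6.54% − 9.98% = −3.44 percentage points.

The unemployment rate changes by −3.44 percentage points.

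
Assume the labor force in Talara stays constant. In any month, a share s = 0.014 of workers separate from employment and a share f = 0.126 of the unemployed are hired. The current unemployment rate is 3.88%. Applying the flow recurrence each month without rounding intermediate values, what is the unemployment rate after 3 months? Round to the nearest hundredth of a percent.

With a fixed labor force, u_{t+1} = u_t + s·(1−u_t) − f·u_t = u_t·(1−s−f) + s.
Here 1−s−f = 0.860 and s = 0.014.
u_1 = 0.038800 × 0.860 + 0.014 = 0.047368.
u_2 = 0.047368 × 0.860 + 0.014 = 0.054736.
u_3 = 0.054736 × 0.860 + 0.014 = 0.061073.

Unemployment rate after three months ≈ 6.11%.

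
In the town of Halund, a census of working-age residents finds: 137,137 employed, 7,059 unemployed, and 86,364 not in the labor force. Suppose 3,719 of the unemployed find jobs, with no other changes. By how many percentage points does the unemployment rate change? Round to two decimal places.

Initially, labor force = 137,137 + 7,059 = 144,196, so u = 7,059/144,196 = 4.90%.
After the change, unemployed falls and employed rises by 3,719; labor force unchanged → E = 140,856, U = 3,340, labor force = 144,196.
New unemployment rate = 3,340 / 144,196 = 2.32%.
Change = 2.32% − 4.90% = −2.58 percentage points.

The unemployment rate changes by −2.58 percentage points.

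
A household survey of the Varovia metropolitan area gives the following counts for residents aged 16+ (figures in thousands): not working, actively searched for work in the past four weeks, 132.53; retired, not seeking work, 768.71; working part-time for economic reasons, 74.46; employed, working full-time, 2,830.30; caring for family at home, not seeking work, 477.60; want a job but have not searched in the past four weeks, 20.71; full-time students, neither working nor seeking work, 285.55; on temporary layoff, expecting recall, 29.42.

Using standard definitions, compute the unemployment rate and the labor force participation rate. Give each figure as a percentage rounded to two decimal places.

Employed = 74.46 + 2,830.30 = 2,904.76 thousand (anyone who worked, including part-time for economic reasons, counts as employed).
Unemployed = 132.53 + 29.42 = 161.95 thousand (jobless and actively searching, or on temporary layoff).
Labor force = 2,904.76 + 161.95 = 3,066.71 thousand.
Not in labor force = 768.71 + 477.60 + 20.71 + 285.55 = 1,552.57 thousand (those not working and not actively searching are outside the labor force — including those who want a job but have given up searching).
Civilian working-age population = 3,066.71 + 1,552.57 = 4,619.28 thousand.
Unemployment rate = 161.95 / 3,066.71 = 5.28%.
Labor force participation rate = 3,066.71 / 4,619.28 = 66.39%.

Unemployment rate ≈ 5.28%; labor force participation rate ≈ 66.39%.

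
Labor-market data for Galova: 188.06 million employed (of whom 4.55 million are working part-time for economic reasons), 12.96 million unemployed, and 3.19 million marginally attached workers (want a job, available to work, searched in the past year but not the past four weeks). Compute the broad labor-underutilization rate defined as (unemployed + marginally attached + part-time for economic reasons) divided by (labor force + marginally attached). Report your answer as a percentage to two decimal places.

Broad underutilization rate ≈ 10.14%.

Labor force = 188.06 + 12.96 = 201.02 million.
Numerator = 12.96 + 3.19 + 4.55 = 20.70 million.
Denominator = 201.02 + 3.19 = 204.21 million.
Broad rate = 20.70 / 204.21 = 10.14%.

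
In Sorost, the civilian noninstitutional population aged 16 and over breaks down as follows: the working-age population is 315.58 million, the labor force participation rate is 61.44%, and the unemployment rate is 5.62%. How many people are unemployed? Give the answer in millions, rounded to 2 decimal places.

Labor force = 0.6144 × 315.58 = 193.89 million.
Unemployed = 0.0562 × 193.89 ≈ 10.90 million.

About 10.90 million are unemployed.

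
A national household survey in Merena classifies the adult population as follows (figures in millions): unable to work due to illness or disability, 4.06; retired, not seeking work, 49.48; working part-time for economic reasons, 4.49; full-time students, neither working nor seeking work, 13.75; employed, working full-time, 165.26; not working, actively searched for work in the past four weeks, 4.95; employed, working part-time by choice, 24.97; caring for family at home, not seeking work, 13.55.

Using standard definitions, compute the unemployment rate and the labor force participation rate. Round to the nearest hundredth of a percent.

Employed = 4.49 + 165.26 + 24.97 = 194.72 million (anyone who worked, including part-time for economic reasons, counts as employed).
Unemployed = 4.95 million.
Labor force = 194.72 + 4.95 = 199.67 million.
Not in labor force = 4.06 + 49.48 + 13.75 + 13.55 = 80.84 million (those not working and not actively searching are outside the labor force).
Civilian working-age population = 199.67 + 80.84 = 280.51 million.
Unemployment rate = 4.95 / 199.67 = 2.48%.
Labor force participation rate = 199.67 / 280.51 = 71.18%.

Unemployment rate ≈ 2.48%; labor force participation rate ≈ 71.18%.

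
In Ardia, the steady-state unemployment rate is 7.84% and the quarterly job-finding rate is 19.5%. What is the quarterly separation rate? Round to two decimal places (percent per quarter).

Separation rate ≈ 1.66% per quarter.

From u* = s/(s+f): s = u·f/(1−u).
s = 0.0784 × 19.5 / (1 − 0.0784) = 1.5288 / 0.9216 ≈ 1.66% per quarter.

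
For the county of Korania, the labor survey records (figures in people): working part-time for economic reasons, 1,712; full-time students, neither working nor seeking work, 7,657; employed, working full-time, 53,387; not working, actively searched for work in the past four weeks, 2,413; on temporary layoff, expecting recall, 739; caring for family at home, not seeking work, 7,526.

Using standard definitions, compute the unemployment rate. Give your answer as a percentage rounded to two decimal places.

Unemployment rate ≈ 5.41%.

Employed = 1,712 + 53,387 = 55,099 (anyone who worked, including part-time for economic reasons, counts as employed).
Unemployed = 2,413 + 739 = 3,152 (jobless and actively searching, or on temporary layoff).
Labor force = 55,099 + 3,152 = 58,251.
Unemployment rate = 3,152 / 58,251 = 5.41%.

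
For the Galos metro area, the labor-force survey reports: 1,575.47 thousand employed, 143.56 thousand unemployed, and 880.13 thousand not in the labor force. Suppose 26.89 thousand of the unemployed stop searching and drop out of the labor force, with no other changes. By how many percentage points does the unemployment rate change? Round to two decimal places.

Initially, labor force = 1,575.47 + 143.56 = 1,719.03 thousand, so u = 143.56/1,719.03 = 8.35%.
After the change, unemployed and labor force both fall by 26.89 → E = 1,575.47, U = 116.67, labor force = 1,692.14 thousand.
New unemployment rate = 116.67 / 1,692.14 = 6.89%.
Change = 6.89% − 8.35% = −1.46 percentage points.

The unemployment rate changes by −1.46 percentage points.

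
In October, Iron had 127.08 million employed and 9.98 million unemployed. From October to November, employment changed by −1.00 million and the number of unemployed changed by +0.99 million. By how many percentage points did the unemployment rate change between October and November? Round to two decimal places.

The unemployment rate changed by +0.72 percentage points.

October: labor force = 127.08 + 9.98 = 137.06; u = 9.98/137.06 = 7.28%.
November: labor force = 126.08 + 10.97 = 137.05; u = 10.97/137.05 = 8.00%.
Change = 8.00% − 7.28% = +0.72 pp.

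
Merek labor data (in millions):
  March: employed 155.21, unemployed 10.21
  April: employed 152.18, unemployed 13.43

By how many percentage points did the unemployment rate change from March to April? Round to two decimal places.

March: labor force = 155.21 + 10.21 = 165.42; u = 10.21/165.42 = 6.17%.
April: labor force = 152.18 + 13.43 = 165.61; u = 13.43/165.61 = 8.11%.
Change = 8.11% − 6.17% = +1.94 pp.

The unemployment rate changed by +1.94 percentage points.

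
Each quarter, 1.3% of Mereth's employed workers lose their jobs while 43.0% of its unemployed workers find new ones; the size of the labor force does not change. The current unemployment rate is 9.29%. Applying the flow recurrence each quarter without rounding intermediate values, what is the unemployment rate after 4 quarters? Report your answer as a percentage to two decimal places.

With a fixed labor force, u_{t+1} = u_t + s·(1−u_t) − f·u_t = u_t·(1−s−f) + s.
Here 1−s−f = 0.557 and s = 0.013.
u_1 = 0.092900 × 0.557 + 0.013 = 0.064745.
u_2 = 0.064745 × 0.557 + 0.013 = 0.049063.
u_3 = 0.049063 × 0.557 + 0.013 = 0.040328.
u_4 = 0.040328 × 0.557 + 0.013 = 0.035463.

Unemployment rate after four quarters ≈ 3.55%.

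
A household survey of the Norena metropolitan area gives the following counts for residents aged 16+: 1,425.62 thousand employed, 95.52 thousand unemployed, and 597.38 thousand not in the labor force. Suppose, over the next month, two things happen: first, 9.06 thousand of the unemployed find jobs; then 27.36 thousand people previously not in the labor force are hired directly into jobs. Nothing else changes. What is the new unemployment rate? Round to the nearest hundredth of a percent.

Initially, labor force = 1,425.62 + 95.52 = 1,521.14 thousand, so u = 95.52/1,521.14 = 6.28%.
After the first change, unemployed falls and employed rises by 9.06; labor force unchanged → E = 1,434.68, U = 86.46, labor force = 1,521.14 thousand.
After the second change, employed and labor force both rise by 27.36; unemployed unchanged → E = 1,462.04, U = 86.46, labor force = 1,548.50 thousand.
New unemployment rate = 86.46 / 1,548.50 = 5.58%.

New unemployment rate ≈ 5.58%.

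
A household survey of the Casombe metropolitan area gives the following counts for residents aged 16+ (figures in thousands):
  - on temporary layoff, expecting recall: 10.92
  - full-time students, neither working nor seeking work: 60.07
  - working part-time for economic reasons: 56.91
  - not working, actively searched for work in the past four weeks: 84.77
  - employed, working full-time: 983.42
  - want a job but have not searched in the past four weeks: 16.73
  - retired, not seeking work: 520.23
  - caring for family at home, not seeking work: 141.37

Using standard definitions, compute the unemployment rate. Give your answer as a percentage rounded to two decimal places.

Employed = 56.91 + 983.42 = 1,040.33 thousand (anyone who worked, including part-time for economic reasons, counts as employed).
Unemployed = 10.92 + 84.77 = 95.69 thousand (jobless and actively searching, or on temporary layoff).
Labor force = 1,040.33 + 95.69 = 1,136.02 thousand.
Unemployment rate = 95.69 / 1,136.02 = 8.42%.

Unemployment rate ≈ 8.42%.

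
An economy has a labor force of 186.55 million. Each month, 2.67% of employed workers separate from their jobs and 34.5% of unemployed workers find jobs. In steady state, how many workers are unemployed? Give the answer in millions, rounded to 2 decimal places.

About 13.40 million are unemployed in steady state.

Steady-state unemployment rate u* = s/(s+f) = 2.67/(2.67+34.5) = 0.071832.
Unemployed = u* × labor force = 0.071832 × 186.55 ≈ 13.40 million.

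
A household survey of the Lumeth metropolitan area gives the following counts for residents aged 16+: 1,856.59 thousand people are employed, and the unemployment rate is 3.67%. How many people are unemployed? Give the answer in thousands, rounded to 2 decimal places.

About 70.73 thousand are unemployed.

Let U be the number unemployed. The labor force is E + U, and U/(E+U) = 0.0367.
So U = 0.0367 × 1,856.59 / (1 − 0.0367) = 68.1369 / 0.9633 ≈ 70.73 thousand.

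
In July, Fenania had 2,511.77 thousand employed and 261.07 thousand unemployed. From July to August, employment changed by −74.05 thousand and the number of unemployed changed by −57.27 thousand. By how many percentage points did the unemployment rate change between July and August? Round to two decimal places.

July: labor force = 2,511.77 + 261.07 = 2,772.84; u = 261.07/2,772.84 = 9.42%.
August: labor force = 2,437.72 + 203.80 = 2,641.52; u = 203.80/2,641.52 = 7.72%.
Change = 7.72% − 9.42% = −1.70 pp.

The unemployment rate changed by −1.70 percentage points.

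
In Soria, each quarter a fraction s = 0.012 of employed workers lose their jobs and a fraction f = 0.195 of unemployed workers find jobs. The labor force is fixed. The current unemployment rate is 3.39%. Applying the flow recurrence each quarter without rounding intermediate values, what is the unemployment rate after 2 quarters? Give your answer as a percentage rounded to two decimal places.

Unemployment rate after two quarters ≈ 4.28%.

With a fixed labor force, u_{t+1} = u_t + s·(1−u_t) − f·u_t = u_t·(1−s−f) + s.
Here 1−s−f = 0.793 and s = 0.012.
u_1 = 0.033900 × 0.793 + 0.012 = 0.038883.
u_2 = 0.038883 × 0.793 + 0.012 = 0.042834.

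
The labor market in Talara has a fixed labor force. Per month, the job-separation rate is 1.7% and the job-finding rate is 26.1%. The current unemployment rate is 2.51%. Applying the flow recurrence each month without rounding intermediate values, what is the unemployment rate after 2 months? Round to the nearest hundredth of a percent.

Unemployment rate after two months ≈ 4.24%.

With a fixed labor force, u_{t+1} = u_t + s·(1−u_t) − f·u_t = u_t·(1−s−f) + s.
Here 1−s−f = 0.722 and s = 0.017.
u_1 = 0.025100 × 0.722 + 0.017 = 0.035122.
u_2 = 0.035122 × 0.722 + 0.017 = 0.042358.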